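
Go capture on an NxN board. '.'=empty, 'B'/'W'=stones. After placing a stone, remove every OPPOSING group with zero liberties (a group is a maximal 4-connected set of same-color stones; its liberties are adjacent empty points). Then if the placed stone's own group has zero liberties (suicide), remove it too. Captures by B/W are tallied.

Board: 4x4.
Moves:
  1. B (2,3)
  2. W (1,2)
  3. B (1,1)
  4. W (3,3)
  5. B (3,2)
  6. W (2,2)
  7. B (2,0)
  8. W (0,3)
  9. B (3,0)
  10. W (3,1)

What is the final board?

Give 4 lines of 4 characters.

Move 1: B@(2,3) -> caps B=0 W=0
Move 2: W@(1,2) -> caps B=0 W=0
Move 3: B@(1,1) -> caps B=0 W=0
Move 4: W@(3,3) -> caps B=0 W=0
Move 5: B@(3,2) -> caps B=1 W=0
Move 6: W@(2,2) -> caps B=1 W=0
Move 7: B@(2,0) -> caps B=1 W=0
Move 8: W@(0,3) -> caps B=1 W=0
Move 9: B@(3,0) -> caps B=1 W=0
Move 10: W@(3,1) -> caps B=1 W=0

Answer: ...W
.BW.
B.WB
BWB.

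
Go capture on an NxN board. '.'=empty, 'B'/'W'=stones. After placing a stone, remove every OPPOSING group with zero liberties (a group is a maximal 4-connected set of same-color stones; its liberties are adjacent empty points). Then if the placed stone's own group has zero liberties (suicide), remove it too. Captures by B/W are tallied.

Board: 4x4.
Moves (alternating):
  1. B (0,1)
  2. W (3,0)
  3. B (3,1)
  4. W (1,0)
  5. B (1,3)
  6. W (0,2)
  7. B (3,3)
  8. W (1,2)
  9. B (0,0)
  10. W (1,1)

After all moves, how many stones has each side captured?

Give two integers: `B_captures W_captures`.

Move 1: B@(0,1) -> caps B=0 W=0
Move 2: W@(3,0) -> caps B=0 W=0
Move 3: B@(3,1) -> caps B=0 W=0
Move 4: W@(1,0) -> caps B=0 W=0
Move 5: B@(1,3) -> caps B=0 W=0
Move 6: W@(0,2) -> caps B=0 W=0
Move 7: B@(3,3) -> caps B=0 W=0
Move 8: W@(1,2) -> caps B=0 W=0
Move 9: B@(0,0) -> caps B=0 W=0
Move 10: W@(1,1) -> caps B=0 W=2

Answer: 0 2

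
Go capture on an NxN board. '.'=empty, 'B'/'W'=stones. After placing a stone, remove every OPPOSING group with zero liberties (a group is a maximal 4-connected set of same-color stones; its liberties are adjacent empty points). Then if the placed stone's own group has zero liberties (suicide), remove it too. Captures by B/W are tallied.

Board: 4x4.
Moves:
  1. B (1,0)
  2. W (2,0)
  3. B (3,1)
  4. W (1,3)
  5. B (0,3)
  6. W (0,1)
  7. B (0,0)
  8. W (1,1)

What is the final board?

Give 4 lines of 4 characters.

Answer: .W.B
.W.W
W...
.B..

Derivation:
Move 1: B@(1,0) -> caps B=0 W=0
Move 2: W@(2,0) -> caps B=0 W=0
Move 3: B@(3,1) -> caps B=0 W=0
Move 4: W@(1,3) -> caps B=0 W=0
Move 5: B@(0,3) -> caps B=0 W=0
Move 6: W@(0,1) -> caps B=0 W=0
Move 7: B@(0,0) -> caps B=0 W=0
Move 8: W@(1,1) -> caps B=0 W=2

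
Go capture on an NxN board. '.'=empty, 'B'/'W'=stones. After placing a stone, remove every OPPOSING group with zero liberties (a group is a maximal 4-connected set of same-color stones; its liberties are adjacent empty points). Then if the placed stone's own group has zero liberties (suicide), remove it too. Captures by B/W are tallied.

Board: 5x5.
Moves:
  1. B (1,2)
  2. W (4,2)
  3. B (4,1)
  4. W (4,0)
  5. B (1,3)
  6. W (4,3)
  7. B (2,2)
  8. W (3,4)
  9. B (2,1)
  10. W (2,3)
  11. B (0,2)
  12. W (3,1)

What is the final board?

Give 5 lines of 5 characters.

Answer: ..B..
..BB.
.BBW.
.W..W
W.WW.

Derivation:
Move 1: B@(1,2) -> caps B=0 W=0
Move 2: W@(4,2) -> caps B=0 W=0
Move 3: B@(4,1) -> caps B=0 W=0
Move 4: W@(4,0) -> caps B=0 W=0
Move 5: B@(1,3) -> caps B=0 W=0
Move 6: W@(4,3) -> caps B=0 W=0
Move 7: B@(2,2) -> caps B=0 W=0
Move 8: W@(3,4) -> caps B=0 W=0
Move 9: B@(2,1) -> caps B=0 W=0
Move 10: W@(2,3) -> caps B=0 W=0
Move 11: B@(0,2) -> caps B=0 W=0
Move 12: W@(3,1) -> caps B=0 W=1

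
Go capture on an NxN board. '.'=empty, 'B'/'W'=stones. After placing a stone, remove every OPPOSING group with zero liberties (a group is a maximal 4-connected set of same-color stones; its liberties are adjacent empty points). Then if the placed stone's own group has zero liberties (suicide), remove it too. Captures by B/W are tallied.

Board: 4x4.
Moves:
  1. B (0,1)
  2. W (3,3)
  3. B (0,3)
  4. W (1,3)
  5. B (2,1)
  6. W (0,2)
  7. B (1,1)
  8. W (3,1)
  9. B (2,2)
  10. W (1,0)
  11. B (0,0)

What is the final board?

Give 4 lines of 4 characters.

Move 1: B@(0,1) -> caps B=0 W=0
Move 2: W@(3,3) -> caps B=0 W=0
Move 3: B@(0,3) -> caps B=0 W=0
Move 4: W@(1,3) -> caps B=0 W=0
Move 5: B@(2,1) -> caps B=0 W=0
Move 6: W@(0,2) -> caps B=0 W=1
Move 7: B@(1,1) -> caps B=0 W=1
Move 8: W@(3,1) -> caps B=0 W=1
Move 9: B@(2,2) -> caps B=0 W=1
Move 10: W@(1,0) -> caps B=0 W=1
Move 11: B@(0,0) -> caps B=0 W=1

Answer: BBW.
WB.W
.BB.
.W.W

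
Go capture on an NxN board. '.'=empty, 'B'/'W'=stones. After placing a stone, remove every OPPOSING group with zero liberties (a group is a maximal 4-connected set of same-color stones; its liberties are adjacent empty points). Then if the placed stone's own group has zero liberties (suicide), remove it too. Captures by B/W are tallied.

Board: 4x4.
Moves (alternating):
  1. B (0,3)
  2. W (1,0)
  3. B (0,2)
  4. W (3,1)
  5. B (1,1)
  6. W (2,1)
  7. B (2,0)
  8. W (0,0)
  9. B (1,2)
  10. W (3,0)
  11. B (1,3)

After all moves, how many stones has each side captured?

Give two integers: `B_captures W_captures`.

Answer: 0 1

Derivation:
Move 1: B@(0,3) -> caps B=0 W=0
Move 2: W@(1,0) -> caps B=0 W=0
Move 3: B@(0,2) -> caps B=0 W=0
Move 4: W@(3,1) -> caps B=0 W=0
Move 5: B@(1,1) -> caps B=0 W=0
Move 6: W@(2,1) -> caps B=0 W=0
Move 7: B@(2,0) -> caps B=0 W=0
Move 8: W@(0,0) -> caps B=0 W=0
Move 9: B@(1,2) -> caps B=0 W=0
Move 10: W@(3,0) -> caps B=0 W=1
Move 11: B@(1,3) -> caps B=0 W=1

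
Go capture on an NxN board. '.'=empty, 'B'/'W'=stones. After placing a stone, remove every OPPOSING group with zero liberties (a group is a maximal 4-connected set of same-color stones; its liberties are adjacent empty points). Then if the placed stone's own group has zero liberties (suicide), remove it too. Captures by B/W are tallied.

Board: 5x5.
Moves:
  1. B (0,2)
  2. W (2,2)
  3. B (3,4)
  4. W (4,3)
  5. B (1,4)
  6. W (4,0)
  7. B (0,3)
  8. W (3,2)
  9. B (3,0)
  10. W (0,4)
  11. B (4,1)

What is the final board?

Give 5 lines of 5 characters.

Answer: ..BB.
....B
..W..
B.W.B
.B.W.

Derivation:
Move 1: B@(0,2) -> caps B=0 W=0
Move 2: W@(2,2) -> caps B=0 W=0
Move 3: B@(3,4) -> caps B=0 W=0
Move 4: W@(4,3) -> caps B=0 W=0
Move 5: B@(1,4) -> caps B=0 W=0
Move 6: W@(4,0) -> caps B=0 W=0
Move 7: B@(0,3) -> caps B=0 W=0
Move 8: W@(3,2) -> caps B=0 W=0
Move 9: B@(3,0) -> caps B=0 W=0
Move 10: W@(0,4) -> caps B=0 W=0
Move 11: B@(4,1) -> caps B=1 W=0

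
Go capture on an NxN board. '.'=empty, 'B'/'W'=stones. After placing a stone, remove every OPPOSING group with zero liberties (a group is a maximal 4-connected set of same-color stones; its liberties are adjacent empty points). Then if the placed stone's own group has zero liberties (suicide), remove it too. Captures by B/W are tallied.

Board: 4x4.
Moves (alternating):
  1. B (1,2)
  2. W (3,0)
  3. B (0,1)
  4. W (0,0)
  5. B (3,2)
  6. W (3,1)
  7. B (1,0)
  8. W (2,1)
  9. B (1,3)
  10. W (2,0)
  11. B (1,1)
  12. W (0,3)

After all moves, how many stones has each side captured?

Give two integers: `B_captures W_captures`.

Answer: 1 0

Derivation:
Move 1: B@(1,2) -> caps B=0 W=0
Move 2: W@(3,0) -> caps B=0 W=0
Move 3: B@(0,1) -> caps B=0 W=0
Move 4: W@(0,0) -> caps B=0 W=0
Move 5: B@(3,2) -> caps B=0 W=0
Move 6: W@(3,1) -> caps B=0 W=0
Move 7: B@(1,0) -> caps B=1 W=0
Move 8: W@(2,1) -> caps B=1 W=0
Move 9: B@(1,3) -> caps B=1 W=0
Move 10: W@(2,0) -> caps B=1 W=0
Move 11: B@(1,1) -> caps B=1 W=0
Move 12: W@(0,3) -> caps B=1 W=0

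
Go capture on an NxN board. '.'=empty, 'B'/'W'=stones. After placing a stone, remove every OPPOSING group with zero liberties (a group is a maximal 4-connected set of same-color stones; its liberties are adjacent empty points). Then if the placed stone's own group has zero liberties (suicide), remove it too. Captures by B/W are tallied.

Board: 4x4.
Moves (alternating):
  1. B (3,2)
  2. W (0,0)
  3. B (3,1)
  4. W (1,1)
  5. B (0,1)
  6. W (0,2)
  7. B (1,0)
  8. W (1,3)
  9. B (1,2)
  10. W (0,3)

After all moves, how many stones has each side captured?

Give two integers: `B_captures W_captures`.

Move 1: B@(3,2) -> caps B=0 W=0
Move 2: W@(0,0) -> caps B=0 W=0
Move 3: B@(3,1) -> caps B=0 W=0
Move 4: W@(1,1) -> caps B=0 W=0
Move 5: B@(0,1) -> caps B=0 W=0
Move 6: W@(0,2) -> caps B=0 W=1
Move 7: B@(1,0) -> caps B=0 W=1
Move 8: W@(1,3) -> caps B=0 W=1
Move 9: B@(1,2) -> caps B=0 W=1
Move 10: W@(0,3) -> caps B=0 W=1

Answer: 0 1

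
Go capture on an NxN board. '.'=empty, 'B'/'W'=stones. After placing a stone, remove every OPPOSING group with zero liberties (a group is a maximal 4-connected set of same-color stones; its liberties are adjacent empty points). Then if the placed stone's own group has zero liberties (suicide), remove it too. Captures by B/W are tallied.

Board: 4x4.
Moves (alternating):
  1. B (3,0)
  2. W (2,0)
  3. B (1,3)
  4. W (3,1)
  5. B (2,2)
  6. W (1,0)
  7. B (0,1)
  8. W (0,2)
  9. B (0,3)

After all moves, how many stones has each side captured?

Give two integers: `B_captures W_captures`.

Move 1: B@(3,0) -> caps B=0 W=0
Move 2: W@(2,0) -> caps B=0 W=0
Move 3: B@(1,3) -> caps B=0 W=0
Move 4: W@(3,1) -> caps B=0 W=1
Move 5: B@(2,2) -> caps B=0 W=1
Move 6: W@(1,0) -> caps B=0 W=1
Move 7: B@(0,1) -> caps B=0 W=1
Move 8: W@(0,2) -> caps B=0 W=1
Move 9: B@(0,3) -> caps B=0 W=1

Answer: 0 1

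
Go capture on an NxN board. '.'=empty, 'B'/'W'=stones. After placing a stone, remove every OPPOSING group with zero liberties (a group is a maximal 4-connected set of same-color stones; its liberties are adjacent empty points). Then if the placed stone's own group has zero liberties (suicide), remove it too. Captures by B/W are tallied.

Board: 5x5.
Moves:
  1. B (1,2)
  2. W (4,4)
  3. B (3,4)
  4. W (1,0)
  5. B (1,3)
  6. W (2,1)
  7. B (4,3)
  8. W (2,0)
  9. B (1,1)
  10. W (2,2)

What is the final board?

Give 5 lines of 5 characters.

Move 1: B@(1,2) -> caps B=0 W=0
Move 2: W@(4,4) -> caps B=0 W=0
Move 3: B@(3,4) -> caps B=0 W=0
Move 4: W@(1,0) -> caps B=0 W=0
Move 5: B@(1,3) -> caps B=0 W=0
Move 6: W@(2,1) -> caps B=0 W=0
Move 7: B@(4,3) -> caps B=1 W=0
Move 8: W@(2,0) -> caps B=1 W=0
Move 9: B@(1,1) -> caps B=1 W=0
Move 10: W@(2,2) -> caps B=1 W=0

Answer: .....
WBBB.
WWW..
....B
...B.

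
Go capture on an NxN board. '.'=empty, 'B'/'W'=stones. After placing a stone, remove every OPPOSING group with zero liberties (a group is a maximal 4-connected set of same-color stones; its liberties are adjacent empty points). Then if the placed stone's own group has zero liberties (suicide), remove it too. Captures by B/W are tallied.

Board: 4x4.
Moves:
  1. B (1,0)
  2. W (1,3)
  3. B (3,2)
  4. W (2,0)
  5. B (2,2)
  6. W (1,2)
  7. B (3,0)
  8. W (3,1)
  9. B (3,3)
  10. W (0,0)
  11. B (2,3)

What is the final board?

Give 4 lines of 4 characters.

Move 1: B@(1,0) -> caps B=0 W=0
Move 2: W@(1,3) -> caps B=0 W=0
Move 3: B@(3,2) -> caps B=0 W=0
Move 4: W@(2,0) -> caps B=0 W=0
Move 5: B@(2,2) -> caps B=0 W=0
Move 6: W@(1,2) -> caps B=0 W=0
Move 7: B@(3,0) -> caps B=0 W=0
Move 8: W@(3,1) -> caps B=0 W=1
Move 9: B@(3,3) -> caps B=0 W=1
Move 10: W@(0,0) -> caps B=0 W=1
Move 11: B@(2,3) -> caps B=0 W=1

Answer: W...
B.WW
W.BB
.WBB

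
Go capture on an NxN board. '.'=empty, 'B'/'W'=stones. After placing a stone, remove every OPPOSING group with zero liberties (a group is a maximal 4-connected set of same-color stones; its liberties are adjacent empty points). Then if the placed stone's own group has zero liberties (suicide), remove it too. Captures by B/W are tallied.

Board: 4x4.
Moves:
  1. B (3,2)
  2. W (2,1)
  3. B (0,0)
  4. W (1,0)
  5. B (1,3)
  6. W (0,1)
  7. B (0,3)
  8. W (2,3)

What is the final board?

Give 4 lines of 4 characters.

Move 1: B@(3,2) -> caps B=0 W=0
Move 2: W@(2,1) -> caps B=0 W=0
Move 3: B@(0,0) -> caps B=0 W=0
Move 4: W@(1,0) -> caps B=0 W=0
Move 5: B@(1,3) -> caps B=0 W=0
Move 6: W@(0,1) -> caps B=0 W=1
Move 7: B@(0,3) -> caps B=0 W=1
Move 8: W@(2,3) -> caps B=0 W=1

Answer: .W.B
W..B
.W.W
..B.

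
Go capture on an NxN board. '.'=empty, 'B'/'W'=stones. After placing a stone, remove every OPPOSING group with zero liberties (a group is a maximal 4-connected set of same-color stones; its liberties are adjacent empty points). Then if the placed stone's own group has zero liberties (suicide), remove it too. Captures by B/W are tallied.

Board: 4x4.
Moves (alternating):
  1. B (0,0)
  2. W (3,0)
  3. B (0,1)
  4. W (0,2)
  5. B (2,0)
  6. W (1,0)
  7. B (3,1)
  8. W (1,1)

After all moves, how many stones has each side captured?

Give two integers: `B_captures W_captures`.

Answer: 1 2

Derivation:
Move 1: B@(0,0) -> caps B=0 W=0
Move 2: W@(3,0) -> caps B=0 W=0
Move 3: B@(0,1) -> caps B=0 W=0
Move 4: W@(0,2) -> caps B=0 W=0
Move 5: B@(2,0) -> caps B=0 W=0
Move 6: W@(1,0) -> caps B=0 W=0
Move 7: B@(3,1) -> caps B=1 W=0
Move 8: W@(1,1) -> caps B=1 W=2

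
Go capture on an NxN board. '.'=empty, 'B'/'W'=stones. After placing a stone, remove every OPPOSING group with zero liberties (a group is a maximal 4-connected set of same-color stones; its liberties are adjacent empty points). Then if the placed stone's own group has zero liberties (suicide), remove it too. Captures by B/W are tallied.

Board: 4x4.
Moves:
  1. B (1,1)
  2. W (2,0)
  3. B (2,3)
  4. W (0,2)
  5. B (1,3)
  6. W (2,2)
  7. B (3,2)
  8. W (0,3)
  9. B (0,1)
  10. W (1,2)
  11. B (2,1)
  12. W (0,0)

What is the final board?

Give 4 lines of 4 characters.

Answer: WB..
.B.B
WB.B
..B.

Derivation:
Move 1: B@(1,1) -> caps B=0 W=0
Move 2: W@(2,0) -> caps B=0 W=0
Move 3: B@(2,3) -> caps B=0 W=0
Move 4: W@(0,2) -> caps B=0 W=0
Move 5: B@(1,3) -> caps B=0 W=0
Move 6: W@(2,2) -> caps B=0 W=0
Move 7: B@(3,2) -> caps B=0 W=0
Move 8: W@(0,3) -> caps B=0 W=0
Move 9: B@(0,1) -> caps B=0 W=0
Move 10: W@(1,2) -> caps B=0 W=0
Move 11: B@(2,1) -> caps B=4 W=0
Move 12: W@(0,0) -> caps B=4 W=0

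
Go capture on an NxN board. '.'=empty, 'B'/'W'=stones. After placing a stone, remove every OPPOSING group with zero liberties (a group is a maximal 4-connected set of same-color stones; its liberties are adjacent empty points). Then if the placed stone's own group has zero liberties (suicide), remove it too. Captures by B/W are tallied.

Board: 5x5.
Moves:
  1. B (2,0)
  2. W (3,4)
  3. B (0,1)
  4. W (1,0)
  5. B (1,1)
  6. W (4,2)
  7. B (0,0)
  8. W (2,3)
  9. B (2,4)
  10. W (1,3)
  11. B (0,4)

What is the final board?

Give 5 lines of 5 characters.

Move 1: B@(2,0) -> caps B=0 W=0
Move 2: W@(3,4) -> caps B=0 W=0
Move 3: B@(0,1) -> caps B=0 W=0
Move 4: W@(1,0) -> caps B=0 W=0
Move 5: B@(1,1) -> caps B=0 W=0
Move 6: W@(4,2) -> caps B=0 W=0
Move 7: B@(0,0) -> caps B=1 W=0
Move 8: W@(2,3) -> caps B=1 W=0
Move 9: B@(2,4) -> caps B=1 W=0
Move 10: W@(1,3) -> caps B=1 W=0
Move 11: B@(0,4) -> caps B=1 W=0

Answer: BB..B
.B.W.
B..WB
....W
..W..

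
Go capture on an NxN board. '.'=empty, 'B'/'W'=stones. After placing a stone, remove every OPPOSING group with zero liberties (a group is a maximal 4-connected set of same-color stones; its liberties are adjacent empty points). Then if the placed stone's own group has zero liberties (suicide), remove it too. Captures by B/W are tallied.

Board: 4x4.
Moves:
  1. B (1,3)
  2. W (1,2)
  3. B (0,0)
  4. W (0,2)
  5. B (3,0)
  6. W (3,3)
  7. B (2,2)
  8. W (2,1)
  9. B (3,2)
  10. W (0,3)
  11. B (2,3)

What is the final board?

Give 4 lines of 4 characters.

Answer: B.WW
..WB
.WBB
B.B.

Derivation:
Move 1: B@(1,3) -> caps B=0 W=0
Move 2: W@(1,2) -> caps B=0 W=0
Move 3: B@(0,0) -> caps B=0 W=0
Move 4: W@(0,2) -> caps B=0 W=0
Move 5: B@(3,0) -> caps B=0 W=0
Move 6: W@(3,3) -> caps B=0 W=0
Move 7: B@(2,2) -> caps B=0 W=0
Move 8: W@(2,1) -> caps B=0 W=0
Move 9: B@(3,2) -> caps B=0 W=0
Move 10: W@(0,3) -> caps B=0 W=0
Move 11: B@(2,3) -> caps B=1 W=0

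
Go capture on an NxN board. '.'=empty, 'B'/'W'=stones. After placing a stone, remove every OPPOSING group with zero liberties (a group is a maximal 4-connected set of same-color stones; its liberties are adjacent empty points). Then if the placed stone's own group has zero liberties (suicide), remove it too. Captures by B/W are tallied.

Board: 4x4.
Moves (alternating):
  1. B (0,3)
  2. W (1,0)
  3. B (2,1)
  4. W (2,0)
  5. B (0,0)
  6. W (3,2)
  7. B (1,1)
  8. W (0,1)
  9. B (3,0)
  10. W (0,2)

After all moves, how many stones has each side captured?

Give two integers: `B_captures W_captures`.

Move 1: B@(0,3) -> caps B=0 W=0
Move 2: W@(1,0) -> caps B=0 W=0
Move 3: B@(2,1) -> caps B=0 W=0
Move 4: W@(2,0) -> caps B=0 W=0
Move 5: B@(0,0) -> caps B=0 W=0
Move 6: W@(3,2) -> caps B=0 W=0
Move 7: B@(1,1) -> caps B=0 W=0
Move 8: W@(0,1) -> caps B=0 W=1
Move 9: B@(3,0) -> caps B=0 W=1
Move 10: W@(0,2) -> caps B=0 W=1

Answer: 0 1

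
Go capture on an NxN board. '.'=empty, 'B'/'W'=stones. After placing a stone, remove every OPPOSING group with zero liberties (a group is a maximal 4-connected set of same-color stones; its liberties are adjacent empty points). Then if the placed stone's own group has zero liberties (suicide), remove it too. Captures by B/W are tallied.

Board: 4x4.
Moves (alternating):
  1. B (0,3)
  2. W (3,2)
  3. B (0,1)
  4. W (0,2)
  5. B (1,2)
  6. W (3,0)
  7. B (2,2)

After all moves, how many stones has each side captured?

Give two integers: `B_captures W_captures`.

Move 1: B@(0,3) -> caps B=0 W=0
Move 2: W@(3,2) -> caps B=0 W=0
Move 3: B@(0,1) -> caps B=0 W=0
Move 4: W@(0,2) -> caps B=0 W=0
Move 5: B@(1,2) -> caps B=1 W=0
Move 6: W@(3,0) -> caps B=1 W=0
Move 7: B@(2,2) -> caps B=1 W=0

Answer: 1 0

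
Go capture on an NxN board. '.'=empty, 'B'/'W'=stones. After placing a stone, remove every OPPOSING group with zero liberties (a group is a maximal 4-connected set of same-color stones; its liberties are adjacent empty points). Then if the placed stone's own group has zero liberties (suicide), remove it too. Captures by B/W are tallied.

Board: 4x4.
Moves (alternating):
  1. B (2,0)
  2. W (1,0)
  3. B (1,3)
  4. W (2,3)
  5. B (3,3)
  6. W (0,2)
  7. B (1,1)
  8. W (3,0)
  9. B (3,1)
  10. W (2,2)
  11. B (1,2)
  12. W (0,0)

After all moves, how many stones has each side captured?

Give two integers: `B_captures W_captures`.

Answer: 1 0

Derivation:
Move 1: B@(2,0) -> caps B=0 W=0
Move 2: W@(1,0) -> caps B=0 W=0
Move 3: B@(1,3) -> caps B=0 W=0
Move 4: W@(2,3) -> caps B=0 W=0
Move 5: B@(3,3) -> caps B=0 W=0
Move 6: W@(0,2) -> caps B=0 W=0
Move 7: B@(1,1) -> caps B=0 W=0
Move 8: W@(3,0) -> caps B=0 W=0
Move 9: B@(3,1) -> caps B=1 W=0
Move 10: W@(2,2) -> caps B=1 W=0
Move 11: B@(1,2) -> caps B=1 W=0
Move 12: W@(0,0) -> caps B=1 W=0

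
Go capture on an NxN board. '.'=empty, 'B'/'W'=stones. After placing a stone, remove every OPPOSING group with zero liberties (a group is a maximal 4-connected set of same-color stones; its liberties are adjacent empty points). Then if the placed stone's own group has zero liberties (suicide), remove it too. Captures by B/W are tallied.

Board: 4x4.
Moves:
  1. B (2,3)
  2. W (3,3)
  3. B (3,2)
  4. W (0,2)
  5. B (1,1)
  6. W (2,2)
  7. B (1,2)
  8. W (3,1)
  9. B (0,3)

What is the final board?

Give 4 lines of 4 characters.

Move 1: B@(2,3) -> caps B=0 W=0
Move 2: W@(3,3) -> caps B=0 W=0
Move 3: B@(3,2) -> caps B=1 W=0
Move 4: W@(0,2) -> caps B=1 W=0
Move 5: B@(1,1) -> caps B=1 W=0
Move 6: W@(2,2) -> caps B=1 W=0
Move 7: B@(1,2) -> caps B=1 W=0
Move 8: W@(3,1) -> caps B=1 W=0
Move 9: B@(0,3) -> caps B=1 W=0

Answer: ..WB
.BB.
..WB
.WB.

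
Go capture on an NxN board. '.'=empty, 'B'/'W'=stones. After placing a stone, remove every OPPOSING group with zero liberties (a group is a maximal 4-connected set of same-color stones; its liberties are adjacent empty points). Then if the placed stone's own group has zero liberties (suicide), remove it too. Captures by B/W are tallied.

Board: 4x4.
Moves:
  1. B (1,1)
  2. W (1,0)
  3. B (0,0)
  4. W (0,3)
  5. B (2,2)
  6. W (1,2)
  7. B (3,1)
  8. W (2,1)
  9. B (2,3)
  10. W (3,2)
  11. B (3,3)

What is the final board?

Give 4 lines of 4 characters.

Move 1: B@(1,1) -> caps B=0 W=0
Move 2: W@(1,0) -> caps B=0 W=0
Move 3: B@(0,0) -> caps B=0 W=0
Move 4: W@(0,3) -> caps B=0 W=0
Move 5: B@(2,2) -> caps B=0 W=0
Move 6: W@(1,2) -> caps B=0 W=0
Move 7: B@(3,1) -> caps B=0 W=0
Move 8: W@(2,1) -> caps B=0 W=0
Move 9: B@(2,3) -> caps B=0 W=0
Move 10: W@(3,2) -> caps B=0 W=0
Move 11: B@(3,3) -> caps B=1 W=0

Answer: B..W
WBW.
.WBB
.B.B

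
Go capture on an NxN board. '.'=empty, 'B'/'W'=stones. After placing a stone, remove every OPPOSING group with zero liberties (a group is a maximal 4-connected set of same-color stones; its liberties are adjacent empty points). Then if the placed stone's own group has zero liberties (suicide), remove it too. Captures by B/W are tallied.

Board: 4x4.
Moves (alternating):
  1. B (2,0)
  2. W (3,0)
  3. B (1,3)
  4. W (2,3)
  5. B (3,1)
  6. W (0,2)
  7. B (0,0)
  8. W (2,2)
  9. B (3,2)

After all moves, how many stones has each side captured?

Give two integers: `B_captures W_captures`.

Answer: 1 0

Derivation:
Move 1: B@(2,0) -> caps B=0 W=0
Move 2: W@(3,0) -> caps B=0 W=0
Move 3: B@(1,3) -> caps B=0 W=0
Move 4: W@(2,3) -> caps B=0 W=0
Move 5: B@(3,1) -> caps B=1 W=0
Move 6: W@(0,2) -> caps B=1 W=0
Move 7: B@(0,0) -> caps B=1 W=0
Move 8: W@(2,2) -> caps B=1 W=0
Move 9: B@(3,2) -> caps B=1 W=0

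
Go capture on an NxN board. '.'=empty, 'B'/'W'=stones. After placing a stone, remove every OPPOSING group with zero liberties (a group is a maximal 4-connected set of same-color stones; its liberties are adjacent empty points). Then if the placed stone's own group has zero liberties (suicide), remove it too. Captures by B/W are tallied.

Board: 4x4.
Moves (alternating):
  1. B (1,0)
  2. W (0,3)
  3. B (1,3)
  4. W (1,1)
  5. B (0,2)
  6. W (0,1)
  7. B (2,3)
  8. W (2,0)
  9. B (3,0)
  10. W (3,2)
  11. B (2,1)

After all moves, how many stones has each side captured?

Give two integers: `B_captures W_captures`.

Answer: 2 0

Derivation:
Move 1: B@(1,0) -> caps B=0 W=0
Move 2: W@(0,3) -> caps B=0 W=0
Move 3: B@(1,3) -> caps B=0 W=0
Move 4: W@(1,1) -> caps B=0 W=0
Move 5: B@(0,2) -> caps B=1 W=0
Move 6: W@(0,1) -> caps B=1 W=0
Move 7: B@(2,3) -> caps B=1 W=0
Move 8: W@(2,0) -> caps B=1 W=0
Move 9: B@(3,0) -> caps B=1 W=0
Move 10: W@(3,2) -> caps B=1 W=0
Move 11: B@(2,1) -> caps B=2 W=0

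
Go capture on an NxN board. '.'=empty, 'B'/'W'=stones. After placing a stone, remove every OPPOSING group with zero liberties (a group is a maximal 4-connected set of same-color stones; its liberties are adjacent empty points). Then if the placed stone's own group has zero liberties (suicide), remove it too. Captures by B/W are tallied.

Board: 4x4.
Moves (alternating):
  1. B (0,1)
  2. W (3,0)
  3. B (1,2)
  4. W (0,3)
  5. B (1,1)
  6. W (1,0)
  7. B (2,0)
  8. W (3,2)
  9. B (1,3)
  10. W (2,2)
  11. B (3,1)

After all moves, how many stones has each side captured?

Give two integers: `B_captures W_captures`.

Answer: 1 0

Derivation:
Move 1: B@(0,1) -> caps B=0 W=0
Move 2: W@(3,0) -> caps B=0 W=0
Move 3: B@(1,2) -> caps B=0 W=0
Move 4: W@(0,3) -> caps B=0 W=0
Move 5: B@(1,1) -> caps B=0 W=0
Move 6: W@(1,0) -> caps B=0 W=0
Move 7: B@(2,0) -> caps B=0 W=0
Move 8: W@(3,2) -> caps B=0 W=0
Move 9: B@(1,3) -> caps B=0 W=0
Move 10: W@(2,2) -> caps B=0 W=0
Move 11: B@(3,1) -> caps B=1 W=0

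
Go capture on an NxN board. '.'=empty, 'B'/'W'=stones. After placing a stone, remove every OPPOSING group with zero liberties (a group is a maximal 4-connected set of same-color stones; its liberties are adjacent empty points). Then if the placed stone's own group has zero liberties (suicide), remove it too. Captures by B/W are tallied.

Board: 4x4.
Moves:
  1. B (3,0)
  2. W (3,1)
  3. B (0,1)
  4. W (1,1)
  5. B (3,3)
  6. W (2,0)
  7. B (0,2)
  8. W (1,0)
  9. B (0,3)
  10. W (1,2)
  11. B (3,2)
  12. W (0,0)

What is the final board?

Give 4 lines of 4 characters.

Move 1: B@(3,0) -> caps B=0 W=0
Move 2: W@(3,1) -> caps B=0 W=0
Move 3: B@(0,1) -> caps B=0 W=0
Move 4: W@(1,1) -> caps B=0 W=0
Move 5: B@(3,3) -> caps B=0 W=0
Move 6: W@(2,0) -> caps B=0 W=1
Move 7: B@(0,2) -> caps B=0 W=1
Move 8: W@(1,0) -> caps B=0 W=1
Move 9: B@(0,3) -> caps B=0 W=1
Move 10: W@(1,2) -> caps B=0 W=1
Move 11: B@(3,2) -> caps B=0 W=1
Move 12: W@(0,0) -> caps B=0 W=1

Answer: WBBB
WWW.
W...
.WBB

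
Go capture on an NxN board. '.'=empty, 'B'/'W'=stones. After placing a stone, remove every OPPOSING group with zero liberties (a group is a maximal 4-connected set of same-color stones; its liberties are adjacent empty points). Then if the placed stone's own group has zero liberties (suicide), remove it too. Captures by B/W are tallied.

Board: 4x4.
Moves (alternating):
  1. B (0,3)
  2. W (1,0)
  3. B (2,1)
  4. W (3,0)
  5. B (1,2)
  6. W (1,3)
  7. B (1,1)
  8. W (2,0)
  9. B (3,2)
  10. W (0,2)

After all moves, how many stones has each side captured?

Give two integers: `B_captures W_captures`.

Move 1: B@(0,3) -> caps B=0 W=0
Move 2: W@(1,0) -> caps B=0 W=0
Move 3: B@(2,1) -> caps B=0 W=0
Move 4: W@(3,0) -> caps B=0 W=0
Move 5: B@(1,2) -> caps B=0 W=0
Move 6: W@(1,3) -> caps B=0 W=0
Move 7: B@(1,1) -> caps B=0 W=0
Move 8: W@(2,0) -> caps B=0 W=0
Move 9: B@(3,2) -> caps B=0 W=0
Move 10: W@(0,2) -> caps B=0 W=1

Answer: 0 1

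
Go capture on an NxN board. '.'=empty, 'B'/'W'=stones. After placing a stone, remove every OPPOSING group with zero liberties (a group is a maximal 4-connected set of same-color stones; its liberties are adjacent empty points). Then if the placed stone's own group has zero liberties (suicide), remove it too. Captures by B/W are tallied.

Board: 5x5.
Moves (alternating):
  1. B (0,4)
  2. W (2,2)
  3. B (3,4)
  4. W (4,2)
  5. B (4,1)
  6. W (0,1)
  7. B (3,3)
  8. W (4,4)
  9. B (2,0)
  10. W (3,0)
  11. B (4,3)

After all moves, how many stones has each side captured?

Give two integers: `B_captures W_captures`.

Answer: 1 0

Derivation:
Move 1: B@(0,4) -> caps B=0 W=0
Move 2: W@(2,2) -> caps B=0 W=0
Move 3: B@(3,4) -> caps B=0 W=0
Move 4: W@(4,2) -> caps B=0 W=0
Move 5: B@(4,1) -> caps B=0 W=0
Move 6: W@(0,1) -> caps B=0 W=0
Move 7: B@(3,3) -> caps B=0 W=0
Move 8: W@(4,4) -> caps B=0 W=0
Move 9: B@(2,0) -> caps B=0 W=0
Move 10: W@(3,0) -> caps B=0 W=0
Move 11: B@(4,3) -> caps B=1 W=0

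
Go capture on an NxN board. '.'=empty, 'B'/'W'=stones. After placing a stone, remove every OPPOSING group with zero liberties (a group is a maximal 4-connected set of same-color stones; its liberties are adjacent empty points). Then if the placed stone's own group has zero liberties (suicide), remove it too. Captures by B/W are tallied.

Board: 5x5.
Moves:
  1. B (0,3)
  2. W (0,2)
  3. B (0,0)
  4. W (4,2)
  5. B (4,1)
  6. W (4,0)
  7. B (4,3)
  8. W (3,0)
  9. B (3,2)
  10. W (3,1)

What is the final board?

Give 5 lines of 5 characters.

Move 1: B@(0,3) -> caps B=0 W=0
Move 2: W@(0,2) -> caps B=0 W=0
Move 3: B@(0,0) -> caps B=0 W=0
Move 4: W@(4,2) -> caps B=0 W=0
Move 5: B@(4,1) -> caps B=0 W=0
Move 6: W@(4,0) -> caps B=0 W=0
Move 7: B@(4,3) -> caps B=0 W=0
Move 8: W@(3,0) -> caps B=0 W=0
Move 9: B@(3,2) -> caps B=1 W=0
Move 10: W@(3,1) -> caps B=1 W=0

Answer: B.WB.
.....
.....
WWB..
WB.B.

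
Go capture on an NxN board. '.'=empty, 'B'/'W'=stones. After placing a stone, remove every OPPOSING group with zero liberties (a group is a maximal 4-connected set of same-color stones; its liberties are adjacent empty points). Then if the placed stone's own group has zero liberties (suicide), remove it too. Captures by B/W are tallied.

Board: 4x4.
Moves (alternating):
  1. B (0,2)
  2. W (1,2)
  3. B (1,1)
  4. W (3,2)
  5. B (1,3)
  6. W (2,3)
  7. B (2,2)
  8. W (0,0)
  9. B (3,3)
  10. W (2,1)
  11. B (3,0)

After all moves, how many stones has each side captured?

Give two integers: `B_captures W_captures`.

Answer: 2 0

Derivation:
Move 1: B@(0,2) -> caps B=0 W=0
Move 2: W@(1,2) -> caps B=0 W=0
Move 3: B@(1,1) -> caps B=0 W=0
Move 4: W@(3,2) -> caps B=0 W=0
Move 5: B@(1,3) -> caps B=0 W=0
Move 6: W@(2,3) -> caps B=0 W=0
Move 7: B@(2,2) -> caps B=1 W=0
Move 8: W@(0,0) -> caps B=1 W=0
Move 9: B@(3,3) -> caps B=2 W=0
Move 10: W@(2,1) -> caps B=2 W=0
Move 11: B@(3,0) -> caps B=2 W=0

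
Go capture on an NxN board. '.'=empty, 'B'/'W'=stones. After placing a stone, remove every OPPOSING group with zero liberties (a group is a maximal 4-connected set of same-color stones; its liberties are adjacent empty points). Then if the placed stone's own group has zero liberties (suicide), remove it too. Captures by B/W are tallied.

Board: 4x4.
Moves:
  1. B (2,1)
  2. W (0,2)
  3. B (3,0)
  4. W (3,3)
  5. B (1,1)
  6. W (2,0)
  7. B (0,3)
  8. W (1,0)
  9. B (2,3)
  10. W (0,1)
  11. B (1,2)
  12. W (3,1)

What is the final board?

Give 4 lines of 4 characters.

Answer: .WWB
WBB.
WB.B
.W.W

Derivation:
Move 1: B@(2,1) -> caps B=0 W=0
Move 2: W@(0,2) -> caps B=0 W=0
Move 3: B@(3,0) -> caps B=0 W=0
Move 4: W@(3,3) -> caps B=0 W=0
Move 5: B@(1,1) -> caps B=0 W=0
Move 6: W@(2,0) -> caps B=0 W=0
Move 7: B@(0,3) -> caps B=0 W=0
Move 8: W@(1,0) -> caps B=0 W=0
Move 9: B@(2,3) -> caps B=0 W=0
Move 10: W@(0,1) -> caps B=0 W=0
Move 11: B@(1,2) -> caps B=0 W=0
Move 12: W@(3,1) -> caps B=0 W=1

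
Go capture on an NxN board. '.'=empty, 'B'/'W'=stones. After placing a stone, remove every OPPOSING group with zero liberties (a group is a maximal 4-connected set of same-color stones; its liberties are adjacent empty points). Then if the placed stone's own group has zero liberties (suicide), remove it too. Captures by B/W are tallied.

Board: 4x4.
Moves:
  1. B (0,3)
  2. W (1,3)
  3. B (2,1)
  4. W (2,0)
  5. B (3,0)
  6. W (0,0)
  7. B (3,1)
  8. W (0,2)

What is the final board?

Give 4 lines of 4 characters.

Answer: W.W.
...W
WB..
BB..

Derivation:
Move 1: B@(0,3) -> caps B=0 W=0
Move 2: W@(1,3) -> caps B=0 W=0
Move 3: B@(2,1) -> caps B=0 W=0
Move 4: W@(2,0) -> caps B=0 W=0
Move 5: B@(3,0) -> caps B=0 W=0
Move 6: W@(0,0) -> caps B=0 W=0
Move 7: B@(3,1) -> caps B=0 W=0
Move 8: W@(0,2) -> caps B=0 W=1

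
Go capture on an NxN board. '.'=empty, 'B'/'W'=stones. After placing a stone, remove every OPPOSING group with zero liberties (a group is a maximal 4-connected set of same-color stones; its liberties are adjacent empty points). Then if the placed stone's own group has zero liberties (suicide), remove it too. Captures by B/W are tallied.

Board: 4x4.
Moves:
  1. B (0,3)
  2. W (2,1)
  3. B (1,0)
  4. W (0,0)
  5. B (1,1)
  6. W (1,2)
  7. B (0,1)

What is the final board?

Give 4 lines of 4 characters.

Answer: .B.B
BBW.
.W..
....

Derivation:
Move 1: B@(0,3) -> caps B=0 W=0
Move 2: W@(2,1) -> caps B=0 W=0
Move 3: B@(1,0) -> caps B=0 W=0
Move 4: W@(0,0) -> caps B=0 W=0
Move 5: B@(1,1) -> caps B=0 W=0
Move 6: W@(1,2) -> caps B=0 W=0
Move 7: B@(0,1) -> caps B=1 W=0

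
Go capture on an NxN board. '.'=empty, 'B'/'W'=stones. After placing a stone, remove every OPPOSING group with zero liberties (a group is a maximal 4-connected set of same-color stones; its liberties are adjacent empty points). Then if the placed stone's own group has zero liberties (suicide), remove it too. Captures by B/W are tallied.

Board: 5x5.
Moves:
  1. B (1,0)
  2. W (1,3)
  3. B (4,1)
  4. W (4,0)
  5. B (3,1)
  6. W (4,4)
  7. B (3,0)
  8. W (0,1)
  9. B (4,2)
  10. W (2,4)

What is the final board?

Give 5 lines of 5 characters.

Move 1: B@(1,0) -> caps B=0 W=0
Move 2: W@(1,3) -> caps B=0 W=0
Move 3: B@(4,1) -> caps B=0 W=0
Move 4: W@(4,0) -> caps B=0 W=0
Move 5: B@(3,1) -> caps B=0 W=0
Move 6: W@(4,4) -> caps B=0 W=0
Move 7: B@(3,0) -> caps B=1 W=0
Move 8: W@(0,1) -> caps B=1 W=0
Move 9: B@(4,2) -> caps B=1 W=0
Move 10: W@(2,4) -> caps B=1 W=0

Answer: .W...
B..W.
....W
BB...
.BB.W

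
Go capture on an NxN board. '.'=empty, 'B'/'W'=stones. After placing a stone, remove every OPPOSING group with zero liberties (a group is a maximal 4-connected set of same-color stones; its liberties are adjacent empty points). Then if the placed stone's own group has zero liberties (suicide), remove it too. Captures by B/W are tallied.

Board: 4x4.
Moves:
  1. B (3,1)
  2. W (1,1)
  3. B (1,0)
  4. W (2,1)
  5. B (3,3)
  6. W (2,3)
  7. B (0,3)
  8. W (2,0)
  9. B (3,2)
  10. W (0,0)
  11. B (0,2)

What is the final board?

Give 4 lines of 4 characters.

Move 1: B@(3,1) -> caps B=0 W=0
Move 2: W@(1,1) -> caps B=0 W=0
Move 3: B@(1,0) -> caps B=0 W=0
Move 4: W@(2,1) -> caps B=0 W=0
Move 5: B@(3,3) -> caps B=0 W=0
Move 6: W@(2,3) -> caps B=0 W=0
Move 7: B@(0,3) -> caps B=0 W=0
Move 8: W@(2,0) -> caps B=0 W=0
Move 9: B@(3,2) -> caps B=0 W=0
Move 10: W@(0,0) -> caps B=0 W=1
Move 11: B@(0,2) -> caps B=0 W=1

Answer: W.BB
.W..
WW.W
.BBB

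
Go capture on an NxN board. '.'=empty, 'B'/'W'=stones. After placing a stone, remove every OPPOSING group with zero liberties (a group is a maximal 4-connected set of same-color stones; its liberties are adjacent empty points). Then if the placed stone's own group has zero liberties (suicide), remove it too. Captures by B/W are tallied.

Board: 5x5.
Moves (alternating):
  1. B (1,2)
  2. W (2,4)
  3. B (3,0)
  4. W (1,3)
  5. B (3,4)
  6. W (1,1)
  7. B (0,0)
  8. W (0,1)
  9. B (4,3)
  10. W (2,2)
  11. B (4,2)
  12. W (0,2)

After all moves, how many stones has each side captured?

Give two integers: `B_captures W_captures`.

Move 1: B@(1,2) -> caps B=0 W=0
Move 2: W@(2,4) -> caps B=0 W=0
Move 3: B@(3,0) -> caps B=0 W=0
Move 4: W@(1,3) -> caps B=0 W=0
Move 5: B@(3,4) -> caps B=0 W=0
Move 6: W@(1,1) -> caps B=0 W=0
Move 7: B@(0,0) -> caps B=0 W=0
Move 8: W@(0,1) -> caps B=0 W=0
Move 9: B@(4,3) -> caps B=0 W=0
Move 10: W@(2,2) -> caps B=0 W=0
Move 11: B@(4,2) -> caps B=0 W=0
Move 12: W@(0,2) -> caps B=0 W=1

Answer: 0 1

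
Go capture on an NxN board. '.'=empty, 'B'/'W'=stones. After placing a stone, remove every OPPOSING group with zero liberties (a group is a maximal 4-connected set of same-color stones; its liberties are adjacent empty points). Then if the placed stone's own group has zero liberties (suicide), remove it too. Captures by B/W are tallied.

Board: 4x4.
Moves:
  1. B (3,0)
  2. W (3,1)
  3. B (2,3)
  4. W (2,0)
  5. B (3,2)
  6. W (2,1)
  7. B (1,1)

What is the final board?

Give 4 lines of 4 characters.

Answer: ....
.B..
WW.B
.WB.

Derivation:
Move 1: B@(3,0) -> caps B=0 W=0
Move 2: W@(3,1) -> caps B=0 W=0
Move 3: B@(2,3) -> caps B=0 W=0
Move 4: W@(2,0) -> caps B=0 W=1
Move 5: B@(3,2) -> caps B=0 W=1
Move 6: W@(2,1) -> caps B=0 W=1
Move 7: B@(1,1) -> caps B=0 W=1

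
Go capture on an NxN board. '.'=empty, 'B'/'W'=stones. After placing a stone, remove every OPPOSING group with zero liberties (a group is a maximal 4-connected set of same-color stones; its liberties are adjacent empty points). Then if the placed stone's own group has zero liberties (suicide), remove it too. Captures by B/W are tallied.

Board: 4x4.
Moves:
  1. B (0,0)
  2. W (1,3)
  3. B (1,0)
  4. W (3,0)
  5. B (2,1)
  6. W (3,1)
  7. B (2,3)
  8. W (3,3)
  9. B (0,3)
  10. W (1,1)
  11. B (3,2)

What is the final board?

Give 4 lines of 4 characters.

Move 1: B@(0,0) -> caps B=0 W=0
Move 2: W@(1,3) -> caps B=0 W=0
Move 3: B@(1,0) -> caps B=0 W=0
Move 4: W@(3,0) -> caps B=0 W=0
Move 5: B@(2,1) -> caps B=0 W=0
Move 6: W@(3,1) -> caps B=0 W=0
Move 7: B@(2,3) -> caps B=0 W=0
Move 8: W@(3,3) -> caps B=0 W=0
Move 9: B@(0,3) -> caps B=0 W=0
Move 10: W@(1,1) -> caps B=0 W=0
Move 11: B@(3,2) -> caps B=1 W=0

Answer: B..B
BW.W
.B.B
WWB.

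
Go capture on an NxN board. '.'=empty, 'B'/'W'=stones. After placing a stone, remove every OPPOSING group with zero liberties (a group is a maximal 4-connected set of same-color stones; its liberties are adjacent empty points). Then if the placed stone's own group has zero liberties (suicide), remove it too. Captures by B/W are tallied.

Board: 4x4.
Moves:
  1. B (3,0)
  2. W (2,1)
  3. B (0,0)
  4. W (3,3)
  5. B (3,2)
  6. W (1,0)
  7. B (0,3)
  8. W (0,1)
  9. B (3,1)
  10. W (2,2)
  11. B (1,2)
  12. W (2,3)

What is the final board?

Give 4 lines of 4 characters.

Move 1: B@(3,0) -> caps B=0 W=0
Move 2: W@(2,1) -> caps B=0 W=0
Move 3: B@(0,0) -> caps B=0 W=0
Move 4: W@(3,3) -> caps B=0 W=0
Move 5: B@(3,2) -> caps B=0 W=0
Move 6: W@(1,0) -> caps B=0 W=0
Move 7: B@(0,3) -> caps B=0 W=0
Move 8: W@(0,1) -> caps B=0 W=1
Move 9: B@(3,1) -> caps B=0 W=1
Move 10: W@(2,2) -> caps B=0 W=1
Move 11: B@(1,2) -> caps B=0 W=1
Move 12: W@(2,3) -> caps B=0 W=1

Answer: .W.B
W.B.
.WWW
BBBW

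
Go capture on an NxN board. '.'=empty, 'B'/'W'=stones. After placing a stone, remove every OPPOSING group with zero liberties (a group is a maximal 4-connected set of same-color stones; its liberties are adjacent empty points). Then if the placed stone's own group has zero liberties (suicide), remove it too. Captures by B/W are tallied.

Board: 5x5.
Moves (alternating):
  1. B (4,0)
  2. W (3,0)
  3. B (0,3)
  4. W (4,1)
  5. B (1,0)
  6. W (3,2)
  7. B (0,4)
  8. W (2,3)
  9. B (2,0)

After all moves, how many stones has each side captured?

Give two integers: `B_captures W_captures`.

Move 1: B@(4,0) -> caps B=0 W=0
Move 2: W@(3,0) -> caps B=0 W=0
Move 3: B@(0,3) -> caps B=0 W=0
Move 4: W@(4,1) -> caps B=0 W=1
Move 5: B@(1,0) -> caps B=0 W=1
Move 6: W@(3,2) -> caps B=0 W=1
Move 7: B@(0,4) -> caps B=0 W=1
Move 8: W@(2,3) -> caps B=0 W=1
Move 9: B@(2,0) -> caps B=0 W=1

Answer: 0 1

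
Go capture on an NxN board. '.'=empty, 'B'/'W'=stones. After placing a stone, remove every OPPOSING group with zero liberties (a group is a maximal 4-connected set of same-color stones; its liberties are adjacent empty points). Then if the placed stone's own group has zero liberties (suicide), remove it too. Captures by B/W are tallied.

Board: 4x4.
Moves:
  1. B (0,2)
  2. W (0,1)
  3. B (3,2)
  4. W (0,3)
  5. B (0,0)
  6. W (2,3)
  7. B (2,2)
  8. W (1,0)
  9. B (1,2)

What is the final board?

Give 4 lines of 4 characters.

Answer: .WBW
W.B.
..BW
..B.

Derivation:
Move 1: B@(0,2) -> caps B=0 W=0
Move 2: W@(0,1) -> caps B=0 W=0
Move 3: B@(3,2) -> caps B=0 W=0
Move 4: W@(0,3) -> caps B=0 W=0
Move 5: B@(0,0) -> caps B=0 W=0
Move 6: W@(2,3) -> caps B=0 W=0
Move 7: B@(2,2) -> caps B=0 W=0
Move 8: W@(1,0) -> caps B=0 W=1
Move 9: B@(1,2) -> caps B=0 W=1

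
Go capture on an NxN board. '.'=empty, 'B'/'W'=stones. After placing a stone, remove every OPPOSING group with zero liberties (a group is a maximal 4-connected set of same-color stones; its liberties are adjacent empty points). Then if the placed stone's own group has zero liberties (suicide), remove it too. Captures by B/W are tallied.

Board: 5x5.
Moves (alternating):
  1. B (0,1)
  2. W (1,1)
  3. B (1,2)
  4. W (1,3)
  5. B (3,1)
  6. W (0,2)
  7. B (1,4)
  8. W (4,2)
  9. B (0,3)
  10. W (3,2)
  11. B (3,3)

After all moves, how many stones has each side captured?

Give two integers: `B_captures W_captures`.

Move 1: B@(0,1) -> caps B=0 W=0
Move 2: W@(1,1) -> caps B=0 W=0
Move 3: B@(1,2) -> caps B=0 W=0
Move 4: W@(1,3) -> caps B=0 W=0
Move 5: B@(3,1) -> caps B=0 W=0
Move 6: W@(0,2) -> caps B=0 W=0
Move 7: B@(1,4) -> caps B=0 W=0
Move 8: W@(4,2) -> caps B=0 W=0
Move 9: B@(0,3) -> caps B=1 W=0
Move 10: W@(3,2) -> caps B=1 W=0
Move 11: B@(3,3) -> caps B=1 W=0

Answer: 1 0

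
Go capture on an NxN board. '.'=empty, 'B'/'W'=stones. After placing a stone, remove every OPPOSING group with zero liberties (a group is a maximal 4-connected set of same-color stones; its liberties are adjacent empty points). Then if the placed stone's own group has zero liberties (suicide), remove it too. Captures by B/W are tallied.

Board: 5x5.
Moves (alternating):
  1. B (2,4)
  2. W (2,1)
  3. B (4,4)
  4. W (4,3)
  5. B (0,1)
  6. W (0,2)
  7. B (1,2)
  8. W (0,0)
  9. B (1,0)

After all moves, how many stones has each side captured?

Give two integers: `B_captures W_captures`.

Answer: 1 0

Derivation:
Move 1: B@(2,4) -> caps B=0 W=0
Move 2: W@(2,1) -> caps B=0 W=0
Move 3: B@(4,4) -> caps B=0 W=0
Move 4: W@(4,3) -> caps B=0 W=0
Move 5: B@(0,1) -> caps B=0 W=0
Move 6: W@(0,2) -> caps B=0 W=0
Move 7: B@(1,2) -> caps B=0 W=0
Move 8: W@(0,0) -> caps B=0 W=0
Move 9: B@(1,0) -> caps B=1 W=0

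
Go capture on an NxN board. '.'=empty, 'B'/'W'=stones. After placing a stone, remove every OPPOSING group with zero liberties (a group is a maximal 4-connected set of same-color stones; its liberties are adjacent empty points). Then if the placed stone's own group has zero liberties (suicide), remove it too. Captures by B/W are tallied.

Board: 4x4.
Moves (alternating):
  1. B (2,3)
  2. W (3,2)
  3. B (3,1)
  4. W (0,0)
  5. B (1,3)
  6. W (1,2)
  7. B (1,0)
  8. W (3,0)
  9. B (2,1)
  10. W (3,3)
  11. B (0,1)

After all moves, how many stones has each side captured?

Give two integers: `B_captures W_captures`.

Move 1: B@(2,3) -> caps B=0 W=0
Move 2: W@(3,2) -> caps B=0 W=0
Move 3: B@(3,1) -> caps B=0 W=0
Move 4: W@(0,0) -> caps B=0 W=0
Move 5: B@(1,3) -> caps B=0 W=0
Move 6: W@(1,2) -> caps B=0 W=0
Move 7: B@(1,0) -> caps B=0 W=0
Move 8: W@(3,0) -> caps B=0 W=0
Move 9: B@(2,1) -> caps B=0 W=0
Move 10: W@(3,3) -> caps B=0 W=0
Move 11: B@(0,1) -> caps B=1 W=0

Answer: 1 0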